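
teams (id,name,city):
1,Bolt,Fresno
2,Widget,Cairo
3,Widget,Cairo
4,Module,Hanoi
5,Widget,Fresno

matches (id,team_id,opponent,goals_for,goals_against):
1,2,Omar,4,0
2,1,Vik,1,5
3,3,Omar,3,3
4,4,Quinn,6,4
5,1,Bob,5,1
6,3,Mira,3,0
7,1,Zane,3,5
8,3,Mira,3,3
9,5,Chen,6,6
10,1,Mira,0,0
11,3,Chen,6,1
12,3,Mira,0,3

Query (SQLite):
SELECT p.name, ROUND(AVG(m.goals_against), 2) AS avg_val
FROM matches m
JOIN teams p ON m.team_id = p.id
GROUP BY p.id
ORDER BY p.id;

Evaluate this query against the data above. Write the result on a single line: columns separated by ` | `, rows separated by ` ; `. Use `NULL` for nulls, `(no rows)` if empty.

Bolt | 2.75 ; Widget | 0 ; Widget | 2 ; Module | 4 ; Widget | 6

Join each matches row to its teams via team_id.
Group joined rows by teams.id; compute ROUND(AVG(m.goals_against), 2) per group.
  1: ids {2, 5, 7, 10} → ROUND(AVG(m.goals_against), 2)=2.75
  2: ids {1} → ROUND(AVG(m.goals_against), 2)=0
  3: ids {3, 6, 8, 11, 12} → ROUND(AVG(m.goals_against), 2)=2
  4: ids {4} → ROUND(AVG(m.goals_against), 2)=4
  5: ids {9} → ROUND(AVG(m.goals_against), 2)=6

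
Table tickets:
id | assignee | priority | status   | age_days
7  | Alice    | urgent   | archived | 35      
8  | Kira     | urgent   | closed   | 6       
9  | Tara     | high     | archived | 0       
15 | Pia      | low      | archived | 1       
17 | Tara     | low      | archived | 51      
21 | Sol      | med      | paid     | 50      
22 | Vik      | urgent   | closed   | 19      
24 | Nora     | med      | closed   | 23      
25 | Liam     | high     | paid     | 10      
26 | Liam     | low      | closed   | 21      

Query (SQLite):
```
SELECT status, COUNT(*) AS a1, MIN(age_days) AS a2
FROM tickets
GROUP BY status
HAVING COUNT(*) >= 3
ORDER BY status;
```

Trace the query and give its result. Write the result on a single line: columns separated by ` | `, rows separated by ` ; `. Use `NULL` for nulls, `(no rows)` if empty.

Group tickets by status.
Per group compute: COUNT(*), MIN(age_days).
HAVING: drop groups with fewer than 3 rows.
  archived: ids {7, 9, 15, 17} → COUNT(*)=4, MIN(age_days)=0
  closed: ids {8, 22, 24, 26} → COUNT(*)=4, MIN(age_days)=6
  paid: ids {21, 25} → COUNT(*)=2, MIN(age_days)=10

archived | 4 | 0 ; closed | 4 | 6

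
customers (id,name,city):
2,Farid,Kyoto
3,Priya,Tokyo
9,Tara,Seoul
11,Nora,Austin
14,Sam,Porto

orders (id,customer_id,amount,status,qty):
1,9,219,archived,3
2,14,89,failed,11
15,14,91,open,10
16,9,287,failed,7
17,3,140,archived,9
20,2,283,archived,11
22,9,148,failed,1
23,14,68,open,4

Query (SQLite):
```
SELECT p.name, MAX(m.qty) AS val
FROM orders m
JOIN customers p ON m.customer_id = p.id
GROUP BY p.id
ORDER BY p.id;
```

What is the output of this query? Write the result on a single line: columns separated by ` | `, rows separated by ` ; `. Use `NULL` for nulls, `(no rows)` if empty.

Farid | 11 ; Priya | 9 ; Tara | 7 ; Sam | 11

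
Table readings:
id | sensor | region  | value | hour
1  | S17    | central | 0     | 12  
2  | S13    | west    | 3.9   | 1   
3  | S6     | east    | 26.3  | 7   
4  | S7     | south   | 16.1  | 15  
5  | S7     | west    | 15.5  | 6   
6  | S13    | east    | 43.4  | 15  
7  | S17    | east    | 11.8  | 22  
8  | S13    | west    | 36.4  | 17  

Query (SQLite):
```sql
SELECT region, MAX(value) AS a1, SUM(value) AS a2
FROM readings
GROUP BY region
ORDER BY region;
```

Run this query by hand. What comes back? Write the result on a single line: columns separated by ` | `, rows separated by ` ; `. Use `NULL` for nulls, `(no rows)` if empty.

Group readings by region.
Per group compute: MAX(value), SUM(value).
  central: ids {1} → MAX(value)=0, SUM(value)=0
  east: ids {3, 6, 7} → MAX(value)=43.4, SUM(value)=81.5
  south: ids {4} → MAX(value)=16.1, SUM(value)=16.1
  west: ids {2, 5, 8} → MAX(value)=36.4, SUM(value)=55.8

central | 0 | 0 ; east | 43.4 | 81.5 ; south | 16.1 | 16.1 ; west | 36.4 | 55.8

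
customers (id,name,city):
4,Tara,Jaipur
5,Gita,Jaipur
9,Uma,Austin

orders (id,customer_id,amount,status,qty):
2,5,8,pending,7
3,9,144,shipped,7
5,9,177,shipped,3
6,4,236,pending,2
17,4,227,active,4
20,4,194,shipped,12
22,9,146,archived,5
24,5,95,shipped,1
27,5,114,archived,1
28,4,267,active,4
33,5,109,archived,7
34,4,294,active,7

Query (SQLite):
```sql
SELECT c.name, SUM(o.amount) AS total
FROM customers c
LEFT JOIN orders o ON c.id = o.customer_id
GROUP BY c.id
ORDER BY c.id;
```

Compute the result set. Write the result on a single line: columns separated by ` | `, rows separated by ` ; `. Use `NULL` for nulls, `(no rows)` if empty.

LEFT JOIN keeps every customers row; unmatched ones get NULL for orders columns.
Group by customers.id and compute SUM(o.amount). SUM over an all-NULL group is NULL.
  4: ids {6, 17, 20, 28, 34} → SUM(o.amount)=1218
  5: ids {2, 24, 27, 33} → SUM(o.amount)=326
  9: ids {3, 5, 22} → SUM(o.amount)=467

Tara | 1218 ; Gita | 326 ; Uma | 467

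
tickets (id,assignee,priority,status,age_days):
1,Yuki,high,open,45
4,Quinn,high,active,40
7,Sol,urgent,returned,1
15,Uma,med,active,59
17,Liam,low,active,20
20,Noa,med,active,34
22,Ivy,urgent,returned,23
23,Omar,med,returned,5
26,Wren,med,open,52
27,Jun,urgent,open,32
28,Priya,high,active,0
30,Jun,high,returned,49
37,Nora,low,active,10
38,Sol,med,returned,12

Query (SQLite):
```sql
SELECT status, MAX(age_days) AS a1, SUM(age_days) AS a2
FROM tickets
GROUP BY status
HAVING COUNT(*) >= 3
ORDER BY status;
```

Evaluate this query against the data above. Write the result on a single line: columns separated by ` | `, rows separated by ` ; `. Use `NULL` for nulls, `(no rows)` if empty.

Group tickets by status.
Per group compute: MAX(age_days), SUM(age_days).
HAVING: drop groups with fewer than 3 rows.
  active: ids {4, 15, 17, 20, 28, 37} → MAX(age_days)=59, SUM(age_days)=163
  open: ids {1, 26, 27} → MAX(age_days)=52, SUM(age_days)=129
  returned: ids {7, 22, 23, 30, 38} → MAX(age_days)=49, SUM(age_days)=90

active | 59 | 163 ; open | 52 | 129 ; returned | 49 | 90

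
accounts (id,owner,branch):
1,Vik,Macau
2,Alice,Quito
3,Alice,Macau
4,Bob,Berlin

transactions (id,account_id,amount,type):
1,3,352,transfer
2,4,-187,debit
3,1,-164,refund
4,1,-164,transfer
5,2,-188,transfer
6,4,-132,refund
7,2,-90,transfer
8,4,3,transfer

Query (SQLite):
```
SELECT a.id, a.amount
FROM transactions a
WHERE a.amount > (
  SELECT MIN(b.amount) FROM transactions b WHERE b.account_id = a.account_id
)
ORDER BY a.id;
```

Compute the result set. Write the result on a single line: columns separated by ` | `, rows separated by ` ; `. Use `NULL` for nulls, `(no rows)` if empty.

6 | -132 ; 7 | -90 ; 8 | 3

For each transactions row a, compute MIN(amount) over rows sharing a.account_id.
Keep row a if a.amount > that per-group MIN.
  account_id=1: MIN(amount) = -164
  account_id=2: MIN(amount) = -188
  account_id=3: MIN(amount) = 352
  account_id=4: MIN(amount) = -187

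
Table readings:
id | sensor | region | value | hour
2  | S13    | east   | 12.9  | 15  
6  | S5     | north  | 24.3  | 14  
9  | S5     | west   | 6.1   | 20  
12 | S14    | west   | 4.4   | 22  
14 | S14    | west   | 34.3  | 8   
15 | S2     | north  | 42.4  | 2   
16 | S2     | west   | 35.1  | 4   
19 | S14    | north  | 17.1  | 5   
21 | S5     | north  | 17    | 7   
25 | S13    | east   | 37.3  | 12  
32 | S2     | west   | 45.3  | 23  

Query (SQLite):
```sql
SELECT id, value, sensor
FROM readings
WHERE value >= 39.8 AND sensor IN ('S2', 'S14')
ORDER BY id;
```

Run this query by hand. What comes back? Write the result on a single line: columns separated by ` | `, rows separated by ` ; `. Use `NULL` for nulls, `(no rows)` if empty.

value >= 39.8: ids {15, 32}
sensor IN ('S2', 'S14'): ids {12, 14, 15, 16, 19, 32}
Combine with AND.

15 | 42.4 | S2 ; 32 | 45.3 | S2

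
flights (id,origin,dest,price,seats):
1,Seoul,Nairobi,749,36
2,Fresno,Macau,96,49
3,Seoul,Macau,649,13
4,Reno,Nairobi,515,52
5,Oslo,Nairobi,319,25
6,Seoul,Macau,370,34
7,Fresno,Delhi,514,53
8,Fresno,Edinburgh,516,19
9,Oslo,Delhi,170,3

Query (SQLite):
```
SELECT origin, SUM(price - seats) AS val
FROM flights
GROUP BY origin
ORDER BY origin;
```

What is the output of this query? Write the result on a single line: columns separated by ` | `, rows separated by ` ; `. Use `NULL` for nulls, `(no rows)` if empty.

For each row compute price - seats.
Group by origin; take SUM of the expression per group.
  Fresno: ids {2, 7, 8} → SUM(price - seats)=1005
  Oslo: ids {5, 9} → SUM(price - seats)=461
  Reno: ids {4} → SUM(price - seats)=463
  Seoul: ids {1, 3, 6} → SUM(price - seats)=1685

Fresno | 1005 ; Oslo | 461 ; Reno | 463 ; Seoul | 1685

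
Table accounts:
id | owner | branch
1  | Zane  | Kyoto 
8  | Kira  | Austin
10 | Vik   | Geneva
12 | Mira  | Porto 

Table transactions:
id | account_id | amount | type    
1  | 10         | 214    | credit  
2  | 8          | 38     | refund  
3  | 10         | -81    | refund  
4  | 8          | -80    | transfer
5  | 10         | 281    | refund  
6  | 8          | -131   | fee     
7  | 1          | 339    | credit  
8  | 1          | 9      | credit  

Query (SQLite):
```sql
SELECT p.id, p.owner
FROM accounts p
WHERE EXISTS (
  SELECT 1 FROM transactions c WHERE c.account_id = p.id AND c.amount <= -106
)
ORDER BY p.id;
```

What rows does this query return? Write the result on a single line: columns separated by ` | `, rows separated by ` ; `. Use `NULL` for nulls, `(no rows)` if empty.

8 | Kira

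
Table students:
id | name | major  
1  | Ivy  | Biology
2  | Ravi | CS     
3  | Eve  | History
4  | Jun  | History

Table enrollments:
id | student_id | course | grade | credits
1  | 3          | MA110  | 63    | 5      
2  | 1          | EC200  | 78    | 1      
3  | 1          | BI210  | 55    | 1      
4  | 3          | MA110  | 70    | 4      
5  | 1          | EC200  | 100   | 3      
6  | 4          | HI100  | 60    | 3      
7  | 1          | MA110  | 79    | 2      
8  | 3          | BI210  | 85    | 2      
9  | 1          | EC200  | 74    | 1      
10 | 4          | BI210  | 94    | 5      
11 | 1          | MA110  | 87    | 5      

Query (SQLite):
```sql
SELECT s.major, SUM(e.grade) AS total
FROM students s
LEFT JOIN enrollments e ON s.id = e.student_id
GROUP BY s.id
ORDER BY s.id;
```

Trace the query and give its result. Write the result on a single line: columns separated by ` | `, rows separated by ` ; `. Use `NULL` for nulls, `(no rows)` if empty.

Biology | 473 ; CS | NULL ; History | 218 ; History | 154

LEFT JOIN keeps every students row; unmatched ones get NULL for enrollments columns.
Group by students.id and compute SUM(e.grade). SUM over an all-NULL group is NULL.
  1: ids {2, 3, 5, 7, 9, 11} → SUM(e.grade)=473
  2: ids {—} → SUM(e.grade)=NULL
  3: ids {1, 4, 8} → SUM(e.grade)=218
  4: ids {6, 10} → SUM(e.grade)=154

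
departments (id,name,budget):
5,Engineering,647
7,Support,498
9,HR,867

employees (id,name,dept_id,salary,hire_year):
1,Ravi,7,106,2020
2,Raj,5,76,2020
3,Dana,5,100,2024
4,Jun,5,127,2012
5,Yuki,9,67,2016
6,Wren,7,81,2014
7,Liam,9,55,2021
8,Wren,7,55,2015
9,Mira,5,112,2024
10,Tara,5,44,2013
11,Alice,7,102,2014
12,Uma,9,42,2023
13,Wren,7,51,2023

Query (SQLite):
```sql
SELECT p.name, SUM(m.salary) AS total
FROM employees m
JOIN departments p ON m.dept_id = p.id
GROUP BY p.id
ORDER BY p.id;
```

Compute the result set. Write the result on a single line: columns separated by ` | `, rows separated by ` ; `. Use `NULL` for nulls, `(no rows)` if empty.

Engineering | 459 ; Support | 395 ; HR | 164

Join each employees row to its departments via dept_id.
Group joined rows by departments.id; compute SUM(m.salary) per group.
  5: ids {2, 3, 4, 9, 10} → SUM(m.salary)=459
  7: ids {1, 6, 8, 11, 13} → SUM(m.salary)=395
  9: ids {5, 7, 12} → SUM(m.salary)=164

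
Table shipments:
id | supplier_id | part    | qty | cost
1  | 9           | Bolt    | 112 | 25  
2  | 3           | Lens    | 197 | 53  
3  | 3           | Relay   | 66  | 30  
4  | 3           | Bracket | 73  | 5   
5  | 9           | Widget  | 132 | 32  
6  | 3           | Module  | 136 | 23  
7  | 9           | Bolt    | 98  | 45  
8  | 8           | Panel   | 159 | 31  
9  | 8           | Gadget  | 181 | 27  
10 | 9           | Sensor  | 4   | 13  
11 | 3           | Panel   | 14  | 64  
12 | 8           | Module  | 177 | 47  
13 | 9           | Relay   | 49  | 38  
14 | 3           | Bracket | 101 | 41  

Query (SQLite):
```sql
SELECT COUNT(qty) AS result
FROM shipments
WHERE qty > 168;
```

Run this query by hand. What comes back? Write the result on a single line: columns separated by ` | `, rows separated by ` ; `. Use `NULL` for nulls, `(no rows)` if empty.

Rows where qty > 168 → qty values: [197, 181, 177].
COUNT(qty) counts non-NULL values → 3.

3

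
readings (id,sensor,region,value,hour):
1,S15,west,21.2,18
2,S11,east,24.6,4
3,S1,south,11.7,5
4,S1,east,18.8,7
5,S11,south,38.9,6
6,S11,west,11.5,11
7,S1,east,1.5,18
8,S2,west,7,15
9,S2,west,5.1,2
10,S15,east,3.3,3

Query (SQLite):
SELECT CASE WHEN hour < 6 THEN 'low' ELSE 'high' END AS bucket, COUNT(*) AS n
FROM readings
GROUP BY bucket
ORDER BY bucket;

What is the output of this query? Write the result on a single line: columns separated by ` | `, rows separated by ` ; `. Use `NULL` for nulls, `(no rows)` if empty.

Bucket rows by hour < 6 → 'low' else 'high'; count each bucket.

high | 6 ; low | 4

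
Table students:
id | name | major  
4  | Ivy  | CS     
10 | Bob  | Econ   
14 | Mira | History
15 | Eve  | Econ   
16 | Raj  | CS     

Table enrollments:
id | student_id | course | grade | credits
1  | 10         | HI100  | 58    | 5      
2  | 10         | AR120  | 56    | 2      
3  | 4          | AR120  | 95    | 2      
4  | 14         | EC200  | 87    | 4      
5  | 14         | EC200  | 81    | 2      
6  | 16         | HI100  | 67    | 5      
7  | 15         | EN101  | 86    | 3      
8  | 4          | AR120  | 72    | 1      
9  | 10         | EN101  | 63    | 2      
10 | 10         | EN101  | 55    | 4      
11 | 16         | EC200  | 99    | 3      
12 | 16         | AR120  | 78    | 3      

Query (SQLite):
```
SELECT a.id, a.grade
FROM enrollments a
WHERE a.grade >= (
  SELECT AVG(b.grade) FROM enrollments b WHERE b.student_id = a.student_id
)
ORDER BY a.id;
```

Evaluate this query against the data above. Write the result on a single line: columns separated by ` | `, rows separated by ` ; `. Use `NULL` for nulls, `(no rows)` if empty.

For each enrollments row a, compute AVG(grade) over rows sharing a.student_id.
Keep row a if a.grade >= that per-group AVG.
  student_id=4: AVG(grade) = 83.5
  student_id=10: AVG(grade) = 58.0
  student_id=14: AVG(grade) = 84.0
  student_id=15: AVG(grade) = 86.0
  student_id=16: AVG(grade) = 81.333333

1 | 58 ; 3 | 95 ; 4 | 87 ; 7 | 86 ; 9 | 63 ; 11 | 99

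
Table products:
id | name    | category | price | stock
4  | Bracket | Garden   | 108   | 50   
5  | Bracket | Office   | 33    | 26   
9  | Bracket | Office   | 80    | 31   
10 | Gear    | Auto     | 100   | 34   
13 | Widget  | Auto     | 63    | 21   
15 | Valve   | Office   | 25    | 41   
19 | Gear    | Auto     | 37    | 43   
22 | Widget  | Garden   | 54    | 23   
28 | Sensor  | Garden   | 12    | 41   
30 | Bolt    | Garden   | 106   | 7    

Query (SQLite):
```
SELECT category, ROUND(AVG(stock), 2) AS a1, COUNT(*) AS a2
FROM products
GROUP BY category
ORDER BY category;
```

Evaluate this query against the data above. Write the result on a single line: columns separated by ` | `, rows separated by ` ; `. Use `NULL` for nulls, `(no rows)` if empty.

Group products by category.
Per group compute: ROUND(AVG(stock), 2), COUNT(*).
  Auto: ids {10, 13, 19} → ROUND(AVG(stock), 2)=32.67, COUNT(*)=3
  Garden: ids {4, 22, 28, 30} → ROUND(AVG(stock), 2)=30.25, COUNT(*)=4
  Office: ids {5, 9, 15} → ROUND(AVG(stock), 2)=32.67, COUNT(*)=3

Auto | 32.67 | 3 ; Garden | 30.25 | 4 ; Office | 32.67 | 3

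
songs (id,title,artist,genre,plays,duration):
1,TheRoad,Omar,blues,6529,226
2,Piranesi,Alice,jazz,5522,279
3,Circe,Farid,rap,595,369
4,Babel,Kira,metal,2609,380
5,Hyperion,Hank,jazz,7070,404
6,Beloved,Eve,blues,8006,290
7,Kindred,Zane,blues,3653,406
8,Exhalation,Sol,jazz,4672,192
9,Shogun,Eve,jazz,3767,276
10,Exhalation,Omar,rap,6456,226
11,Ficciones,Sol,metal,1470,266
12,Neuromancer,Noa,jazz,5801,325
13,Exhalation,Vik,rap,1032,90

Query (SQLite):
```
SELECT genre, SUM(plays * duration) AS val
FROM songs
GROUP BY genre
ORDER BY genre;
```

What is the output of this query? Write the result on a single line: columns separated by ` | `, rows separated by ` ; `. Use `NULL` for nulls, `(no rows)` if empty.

For each row compute plays * duration.
Group by genre; take SUM of the expression per group.
  blues: ids {1, 6, 7} → SUM(plays * duration)=5280412
  jazz: ids {2, 5, 8, 9, 12} → SUM(plays * duration)=8218959
  metal: ids {4, 11} → SUM(plays * duration)=1382440
  rap: ids {3, 10, 13} → SUM(plays * duration)=1771491

blues | 5280412 ; jazz | 8218959 ; metal | 1382440 ; rap | 1771491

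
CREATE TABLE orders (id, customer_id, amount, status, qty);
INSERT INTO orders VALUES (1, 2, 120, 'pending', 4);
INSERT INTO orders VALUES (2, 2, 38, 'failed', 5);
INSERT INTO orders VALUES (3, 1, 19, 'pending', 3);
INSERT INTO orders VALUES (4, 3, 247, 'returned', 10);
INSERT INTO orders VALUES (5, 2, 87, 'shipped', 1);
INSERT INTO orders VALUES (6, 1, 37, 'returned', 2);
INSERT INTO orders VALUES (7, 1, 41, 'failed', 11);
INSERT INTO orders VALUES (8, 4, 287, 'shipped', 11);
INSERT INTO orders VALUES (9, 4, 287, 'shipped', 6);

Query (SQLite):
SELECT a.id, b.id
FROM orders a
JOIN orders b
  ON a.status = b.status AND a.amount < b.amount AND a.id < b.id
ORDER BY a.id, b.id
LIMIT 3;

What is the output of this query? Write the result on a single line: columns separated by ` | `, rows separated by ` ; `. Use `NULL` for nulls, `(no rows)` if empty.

Pairs (a,b) with same status, a.amount < b.amount, a.id < b.id.
status groups: failed:{2,7} pending:{1,3} returned:{4,6} shipped:{5,8,9}
Ordered by (a.id, b.id); first 3.

2 | 7 ; 5 | 8 ; 5 | 9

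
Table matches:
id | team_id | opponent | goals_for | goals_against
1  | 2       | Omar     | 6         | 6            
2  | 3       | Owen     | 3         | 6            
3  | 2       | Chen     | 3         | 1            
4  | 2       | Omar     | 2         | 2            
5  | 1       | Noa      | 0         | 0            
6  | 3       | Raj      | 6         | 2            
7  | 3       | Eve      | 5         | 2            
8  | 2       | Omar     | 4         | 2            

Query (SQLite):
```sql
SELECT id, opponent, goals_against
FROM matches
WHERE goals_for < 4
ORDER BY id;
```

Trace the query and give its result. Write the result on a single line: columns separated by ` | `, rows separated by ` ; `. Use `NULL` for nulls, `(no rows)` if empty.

goals_for < 4: ids {2, 3, 4, 5}

2 | Owen | 6 ; 3 | Chen | 1 ; 4 | Omar | 2 ; 5 | Noa | 0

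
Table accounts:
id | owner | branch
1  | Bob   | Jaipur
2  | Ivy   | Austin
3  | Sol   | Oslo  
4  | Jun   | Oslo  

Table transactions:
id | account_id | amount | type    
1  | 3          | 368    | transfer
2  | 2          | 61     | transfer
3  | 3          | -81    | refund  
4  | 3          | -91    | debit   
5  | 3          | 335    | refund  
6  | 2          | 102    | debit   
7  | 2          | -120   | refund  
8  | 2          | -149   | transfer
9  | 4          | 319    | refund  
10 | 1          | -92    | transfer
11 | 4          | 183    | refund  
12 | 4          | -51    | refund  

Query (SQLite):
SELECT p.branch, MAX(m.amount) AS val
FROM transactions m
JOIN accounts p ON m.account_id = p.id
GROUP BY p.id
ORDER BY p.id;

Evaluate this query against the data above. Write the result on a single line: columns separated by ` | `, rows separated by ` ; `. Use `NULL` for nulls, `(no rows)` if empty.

Join each transactions row to its accounts via account_id.
Group joined rows by accounts.id; compute MAX(m.amount) per group.
  1: ids {10} → MAX(m.amount)=-92
  2: ids {2, 6, 7, 8} → MAX(m.amount)=102
  3: ids {1, 3, 4, 5} → MAX(m.amount)=368
  4: ids {9, 11, 12} → MAX(m.amount)=319

Jaipur | -92 ; Austin | 102 ; Oslo | 368 ; Oslo | 319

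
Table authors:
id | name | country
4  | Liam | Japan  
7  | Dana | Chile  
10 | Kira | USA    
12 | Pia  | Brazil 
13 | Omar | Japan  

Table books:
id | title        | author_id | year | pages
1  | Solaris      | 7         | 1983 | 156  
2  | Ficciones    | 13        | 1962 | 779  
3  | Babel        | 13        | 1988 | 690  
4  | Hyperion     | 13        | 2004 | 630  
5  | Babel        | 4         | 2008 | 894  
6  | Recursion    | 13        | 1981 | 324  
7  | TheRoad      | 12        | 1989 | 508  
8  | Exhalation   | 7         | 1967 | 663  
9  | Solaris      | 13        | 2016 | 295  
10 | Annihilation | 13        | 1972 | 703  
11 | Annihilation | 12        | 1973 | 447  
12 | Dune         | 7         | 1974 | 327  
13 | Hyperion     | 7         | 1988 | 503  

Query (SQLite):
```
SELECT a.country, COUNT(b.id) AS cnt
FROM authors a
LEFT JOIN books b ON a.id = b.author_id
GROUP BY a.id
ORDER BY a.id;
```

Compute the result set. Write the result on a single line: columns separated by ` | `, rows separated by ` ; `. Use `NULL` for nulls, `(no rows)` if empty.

LEFT JOIN keeps every authors row; unmatched ones get NULL for books columns.
Group by authors.id and compute COUNT(b.id). COUNT(col) of an all-NULL group is 0.
  4: ids {5} → COUNT(b.id)=1
  7: ids {1, 8, 12, 13} → COUNT(b.id)=4
  10: ids {—} → COUNT(b.id)=0
  12: ids {7, 11} → COUNT(b.id)=2
  13: ids {2, 3, 4, 6, 9, 10} → COUNT(b.id)=6

Japan | 1 ; Chile | 4 ; USA | 0 ; Brazil | 2 ; Japan | 6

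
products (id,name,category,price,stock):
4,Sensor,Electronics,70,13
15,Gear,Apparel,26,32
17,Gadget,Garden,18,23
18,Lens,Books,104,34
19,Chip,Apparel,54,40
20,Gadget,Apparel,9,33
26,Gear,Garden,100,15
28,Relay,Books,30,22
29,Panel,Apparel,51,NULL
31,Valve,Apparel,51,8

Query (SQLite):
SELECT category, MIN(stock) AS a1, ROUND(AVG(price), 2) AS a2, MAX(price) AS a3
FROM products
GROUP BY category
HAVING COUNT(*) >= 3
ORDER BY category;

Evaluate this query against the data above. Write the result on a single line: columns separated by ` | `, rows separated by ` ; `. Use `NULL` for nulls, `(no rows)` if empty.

Group products by category.
Per group compute: MIN(stock), ROUND(AVG(price), 2), MAX(price).
HAVING: drop groups with fewer than 3 rows.
  Apparel: ids {15, 19, 20, 29, 31} → MIN(stock)=8, ROUND(AVG(price), 2)=38.2, MAX(price)=54
  Books: ids {18, 28} → MIN(stock)=22, ROUND(AVG(price), 2)=67, MAX(price)=104
  Electronics: ids {4} → MIN(stock)=13, ROUND(AVG(price), 2)=70, MAX(price)=70
  Garden: ids {17, 26} → MIN(stock)=15, ROUND(AVG(price), 2)=59, MAX(price)=100

Apparel | 8 | 38.2 | 54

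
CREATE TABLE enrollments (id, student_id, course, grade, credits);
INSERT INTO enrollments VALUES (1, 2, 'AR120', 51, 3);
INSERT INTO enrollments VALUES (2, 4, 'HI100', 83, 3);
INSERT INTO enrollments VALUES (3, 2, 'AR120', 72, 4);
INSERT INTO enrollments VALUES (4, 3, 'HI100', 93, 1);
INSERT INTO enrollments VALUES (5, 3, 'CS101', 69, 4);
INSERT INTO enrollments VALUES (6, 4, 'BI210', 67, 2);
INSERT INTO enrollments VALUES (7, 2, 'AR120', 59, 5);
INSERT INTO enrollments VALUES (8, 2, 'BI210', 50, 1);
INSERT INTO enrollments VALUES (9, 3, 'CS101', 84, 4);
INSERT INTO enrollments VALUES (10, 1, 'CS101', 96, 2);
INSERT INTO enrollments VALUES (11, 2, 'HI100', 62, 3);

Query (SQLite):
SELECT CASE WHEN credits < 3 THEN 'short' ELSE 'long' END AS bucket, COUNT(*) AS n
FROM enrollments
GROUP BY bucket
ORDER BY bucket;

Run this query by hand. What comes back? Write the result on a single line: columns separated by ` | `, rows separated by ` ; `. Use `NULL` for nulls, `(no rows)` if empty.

Bucket rows by credits < 3 → 'short' else 'long'; count each bucket.

long | 7 ; short | 4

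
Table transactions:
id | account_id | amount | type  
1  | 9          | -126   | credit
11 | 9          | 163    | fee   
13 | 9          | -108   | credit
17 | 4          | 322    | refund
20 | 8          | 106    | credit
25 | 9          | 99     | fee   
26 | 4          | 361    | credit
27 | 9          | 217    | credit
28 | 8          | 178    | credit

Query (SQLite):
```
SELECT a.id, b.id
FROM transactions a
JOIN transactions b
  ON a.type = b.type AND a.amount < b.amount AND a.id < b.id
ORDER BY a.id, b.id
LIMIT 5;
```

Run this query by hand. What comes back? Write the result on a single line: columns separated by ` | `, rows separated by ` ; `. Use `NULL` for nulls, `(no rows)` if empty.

Pairs (a,b) with same type, a.amount < b.amount, a.id < b.id.
type groups: credit:{1,13,20,26,27,28} fee:{11,25} refund:{17}
Ordered by (a.id, b.id); first 5.

1 | 13 ; 1 | 20 ; 1 | 26 ; 1 | 27 ; 1 | 28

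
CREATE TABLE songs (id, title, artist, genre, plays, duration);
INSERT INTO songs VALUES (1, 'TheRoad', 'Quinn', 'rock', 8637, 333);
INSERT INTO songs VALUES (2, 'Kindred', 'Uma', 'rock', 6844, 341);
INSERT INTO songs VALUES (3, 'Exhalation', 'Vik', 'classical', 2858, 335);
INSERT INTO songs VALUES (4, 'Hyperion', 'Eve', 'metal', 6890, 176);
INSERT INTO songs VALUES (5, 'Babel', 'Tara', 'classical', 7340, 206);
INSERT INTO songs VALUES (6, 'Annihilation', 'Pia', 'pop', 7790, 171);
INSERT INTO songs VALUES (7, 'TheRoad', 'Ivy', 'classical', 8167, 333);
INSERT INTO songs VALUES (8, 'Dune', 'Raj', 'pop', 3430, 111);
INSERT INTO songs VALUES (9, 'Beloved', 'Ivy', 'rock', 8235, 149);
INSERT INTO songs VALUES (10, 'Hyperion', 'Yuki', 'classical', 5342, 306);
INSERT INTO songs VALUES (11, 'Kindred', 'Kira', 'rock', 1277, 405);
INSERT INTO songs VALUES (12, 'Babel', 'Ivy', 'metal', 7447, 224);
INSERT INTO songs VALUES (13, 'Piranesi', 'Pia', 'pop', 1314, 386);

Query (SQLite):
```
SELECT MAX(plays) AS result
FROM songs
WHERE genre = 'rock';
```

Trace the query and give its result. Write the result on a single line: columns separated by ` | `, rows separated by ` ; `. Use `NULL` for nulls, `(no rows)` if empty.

8637

Rows where genre='rock' → plays values: [8637, 6844, 8235, 1277].
MAX of non-NULL values = 8637.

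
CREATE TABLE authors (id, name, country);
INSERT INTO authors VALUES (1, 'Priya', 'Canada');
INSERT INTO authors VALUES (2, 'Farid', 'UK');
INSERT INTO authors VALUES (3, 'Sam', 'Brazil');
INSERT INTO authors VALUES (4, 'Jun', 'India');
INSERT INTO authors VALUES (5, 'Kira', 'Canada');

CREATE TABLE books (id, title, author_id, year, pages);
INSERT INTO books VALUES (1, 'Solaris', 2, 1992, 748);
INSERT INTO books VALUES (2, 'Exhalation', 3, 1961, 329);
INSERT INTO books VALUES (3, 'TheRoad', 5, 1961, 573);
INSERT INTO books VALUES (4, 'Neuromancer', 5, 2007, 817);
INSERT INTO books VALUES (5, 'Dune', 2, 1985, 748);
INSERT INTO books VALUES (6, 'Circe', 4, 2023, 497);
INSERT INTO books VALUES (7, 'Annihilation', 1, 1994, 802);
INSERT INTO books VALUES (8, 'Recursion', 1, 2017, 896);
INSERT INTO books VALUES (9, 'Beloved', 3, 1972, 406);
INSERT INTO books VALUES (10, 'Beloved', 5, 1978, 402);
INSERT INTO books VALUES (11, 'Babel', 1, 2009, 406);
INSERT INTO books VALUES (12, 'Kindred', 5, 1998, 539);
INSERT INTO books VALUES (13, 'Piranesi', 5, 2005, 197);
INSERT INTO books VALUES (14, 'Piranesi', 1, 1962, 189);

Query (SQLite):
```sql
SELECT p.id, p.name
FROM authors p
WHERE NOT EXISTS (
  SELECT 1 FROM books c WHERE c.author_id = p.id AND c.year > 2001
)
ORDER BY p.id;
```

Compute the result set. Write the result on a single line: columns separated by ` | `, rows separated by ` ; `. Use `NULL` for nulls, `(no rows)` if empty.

2 | Farid ; 3 | Sam

For each authors row, check whether any books with matching author_id has year > 2001.
Keep rows where that is false.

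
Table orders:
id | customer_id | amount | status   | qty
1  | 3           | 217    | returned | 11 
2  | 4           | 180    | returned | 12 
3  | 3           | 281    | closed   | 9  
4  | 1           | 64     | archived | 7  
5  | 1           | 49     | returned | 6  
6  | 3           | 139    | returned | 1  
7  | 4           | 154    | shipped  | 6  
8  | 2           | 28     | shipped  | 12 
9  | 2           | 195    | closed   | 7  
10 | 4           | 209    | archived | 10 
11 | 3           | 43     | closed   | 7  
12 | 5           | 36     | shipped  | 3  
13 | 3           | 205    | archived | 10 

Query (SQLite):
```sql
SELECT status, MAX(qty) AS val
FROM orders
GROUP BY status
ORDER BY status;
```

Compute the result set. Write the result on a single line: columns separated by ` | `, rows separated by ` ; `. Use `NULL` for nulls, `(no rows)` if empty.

Partition orders by status; compute MAX(qty) within each group.
  archived: ids {4, 10, 13} → MAX(qty)=10
  closed: ids {3, 9, 11} → MAX(qty)=9
  returned: ids {1, 2, 5, 6} → MAX(qty)=12
  shipped: ids {7, 8, 12} → MAX(qty)=12

archived | 10 ; closed | 9 ; returned | 12 ; shipped | 12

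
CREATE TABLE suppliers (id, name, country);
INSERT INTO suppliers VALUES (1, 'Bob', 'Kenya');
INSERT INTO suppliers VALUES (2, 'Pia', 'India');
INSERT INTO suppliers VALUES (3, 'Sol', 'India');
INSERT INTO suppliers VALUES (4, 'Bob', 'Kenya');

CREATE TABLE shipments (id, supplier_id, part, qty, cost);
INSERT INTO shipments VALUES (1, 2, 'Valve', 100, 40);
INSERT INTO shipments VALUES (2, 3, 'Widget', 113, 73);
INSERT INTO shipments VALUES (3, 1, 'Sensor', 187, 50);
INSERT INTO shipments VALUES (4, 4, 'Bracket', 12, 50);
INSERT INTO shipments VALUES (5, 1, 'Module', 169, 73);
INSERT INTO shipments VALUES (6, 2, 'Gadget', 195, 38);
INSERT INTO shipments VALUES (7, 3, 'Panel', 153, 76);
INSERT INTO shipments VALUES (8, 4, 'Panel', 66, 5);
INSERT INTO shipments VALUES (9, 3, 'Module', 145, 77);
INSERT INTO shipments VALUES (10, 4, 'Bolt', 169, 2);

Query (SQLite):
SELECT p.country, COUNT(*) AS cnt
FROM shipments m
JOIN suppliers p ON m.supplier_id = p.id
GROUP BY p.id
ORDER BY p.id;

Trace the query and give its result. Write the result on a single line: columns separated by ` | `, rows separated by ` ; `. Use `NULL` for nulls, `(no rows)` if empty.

Kenya | 2 ; India | 2 ; India | 3 ; Kenya | 3

Join each shipments row to its suppliers via supplier_id.
Group joined rows by suppliers.id; compute COUNT(*) per group.
  1: ids {3, 5} → COUNT(*)=2
  2: ids {1, 6} → COUNT(*)=2
  3: ids {2, 7, 9} → COUNT(*)=3
  4: ids {4, 8, 10} → COUNT(*)=3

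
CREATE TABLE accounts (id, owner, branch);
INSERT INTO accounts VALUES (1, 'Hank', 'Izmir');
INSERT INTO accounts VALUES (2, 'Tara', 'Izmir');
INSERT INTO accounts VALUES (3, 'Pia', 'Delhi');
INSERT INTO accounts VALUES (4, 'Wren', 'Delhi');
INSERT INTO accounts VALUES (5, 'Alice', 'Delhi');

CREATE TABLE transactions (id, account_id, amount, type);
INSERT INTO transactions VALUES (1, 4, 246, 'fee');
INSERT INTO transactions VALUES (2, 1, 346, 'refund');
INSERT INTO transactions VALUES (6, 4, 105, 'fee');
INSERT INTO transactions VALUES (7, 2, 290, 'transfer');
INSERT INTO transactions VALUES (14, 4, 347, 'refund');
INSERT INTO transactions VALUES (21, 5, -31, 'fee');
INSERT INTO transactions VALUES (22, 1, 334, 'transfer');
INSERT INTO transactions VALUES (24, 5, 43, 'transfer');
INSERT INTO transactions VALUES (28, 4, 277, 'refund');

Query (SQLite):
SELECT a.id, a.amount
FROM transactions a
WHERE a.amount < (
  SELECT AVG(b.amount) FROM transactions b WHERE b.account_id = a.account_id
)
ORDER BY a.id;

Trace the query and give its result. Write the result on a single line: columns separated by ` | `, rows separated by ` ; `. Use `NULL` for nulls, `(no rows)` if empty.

6 | 105 ; 21 | -31 ; 22 | 334

For each transactions row a, compute AVG(amount) over rows sharing a.account_id.
Keep row a if a.amount < that per-group AVG.
  account_id=1: AVG(amount) = 340.0
  account_id=2: AVG(amount) = 290.0
  account_id=4: AVG(amount) = 243.75
  account_id=5: AVG(amount) = 6.0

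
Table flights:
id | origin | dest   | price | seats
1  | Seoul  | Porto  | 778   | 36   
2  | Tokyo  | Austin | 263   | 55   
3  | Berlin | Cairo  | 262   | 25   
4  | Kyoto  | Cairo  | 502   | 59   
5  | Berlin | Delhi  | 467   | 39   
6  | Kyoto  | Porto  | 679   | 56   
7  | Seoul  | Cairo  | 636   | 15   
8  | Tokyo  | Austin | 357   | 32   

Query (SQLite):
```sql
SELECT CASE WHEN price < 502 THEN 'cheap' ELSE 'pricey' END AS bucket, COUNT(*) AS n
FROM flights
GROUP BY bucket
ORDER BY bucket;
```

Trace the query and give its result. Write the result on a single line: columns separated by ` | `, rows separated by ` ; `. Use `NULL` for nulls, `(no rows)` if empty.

Bucket rows by price < 502 → 'cheap' else 'pricey'; count each bucket.

cheap | 4 ; pricey | 4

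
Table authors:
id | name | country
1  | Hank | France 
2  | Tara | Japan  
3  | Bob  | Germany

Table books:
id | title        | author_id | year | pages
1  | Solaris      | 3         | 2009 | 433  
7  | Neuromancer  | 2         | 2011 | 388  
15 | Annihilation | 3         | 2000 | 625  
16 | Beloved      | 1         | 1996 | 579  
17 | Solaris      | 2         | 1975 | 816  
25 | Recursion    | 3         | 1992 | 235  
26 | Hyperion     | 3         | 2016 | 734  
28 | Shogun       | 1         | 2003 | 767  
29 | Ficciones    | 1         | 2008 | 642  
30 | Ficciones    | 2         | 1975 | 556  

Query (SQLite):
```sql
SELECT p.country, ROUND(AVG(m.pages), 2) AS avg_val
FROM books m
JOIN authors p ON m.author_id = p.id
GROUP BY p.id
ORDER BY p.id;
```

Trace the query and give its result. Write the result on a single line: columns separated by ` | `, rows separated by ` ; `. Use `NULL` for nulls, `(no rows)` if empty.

France | 662.67 ; Japan | 586.67 ; Germany | 506.75

Join each books row to its authors via author_id.
Group joined rows by authors.id; compute ROUND(AVG(m.pages), 2) per group.
  1: ids {16, 28, 29} → ROUND(AVG(m.pages), 2)=662.67
  2: ids {7, 17, 30} → ROUND(AVG(m.pages), 2)=586.67
  3: ids {1, 15, 25, 26} → ROUND(AVG(m.pages), 2)=506.75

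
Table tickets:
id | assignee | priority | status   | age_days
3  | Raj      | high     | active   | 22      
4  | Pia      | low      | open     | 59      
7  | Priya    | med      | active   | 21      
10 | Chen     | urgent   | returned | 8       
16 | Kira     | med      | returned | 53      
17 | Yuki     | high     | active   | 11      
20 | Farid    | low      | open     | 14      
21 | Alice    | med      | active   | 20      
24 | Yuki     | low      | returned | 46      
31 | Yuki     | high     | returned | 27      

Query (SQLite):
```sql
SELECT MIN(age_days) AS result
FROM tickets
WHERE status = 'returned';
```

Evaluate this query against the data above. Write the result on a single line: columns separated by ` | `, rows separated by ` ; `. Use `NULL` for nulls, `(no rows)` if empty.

8

Rows where status='returned' → age_days values: [8, 53, 46, 27].
MIN of non-NULL values = 8.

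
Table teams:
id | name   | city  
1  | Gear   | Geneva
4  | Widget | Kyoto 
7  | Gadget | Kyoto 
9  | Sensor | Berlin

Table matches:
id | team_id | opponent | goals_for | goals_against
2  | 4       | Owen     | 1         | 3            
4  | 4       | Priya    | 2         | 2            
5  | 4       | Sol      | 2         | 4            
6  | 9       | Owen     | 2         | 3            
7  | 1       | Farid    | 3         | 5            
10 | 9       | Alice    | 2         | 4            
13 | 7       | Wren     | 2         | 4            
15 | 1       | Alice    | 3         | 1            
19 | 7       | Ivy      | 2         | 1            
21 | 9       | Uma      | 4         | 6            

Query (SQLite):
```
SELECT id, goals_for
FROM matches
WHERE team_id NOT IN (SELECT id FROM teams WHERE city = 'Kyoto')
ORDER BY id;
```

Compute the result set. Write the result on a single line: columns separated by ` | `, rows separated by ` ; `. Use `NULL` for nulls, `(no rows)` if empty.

6 | 2 ; 7 | 3 ; 10 | 2 ; 15 | 3 ; 21 | 4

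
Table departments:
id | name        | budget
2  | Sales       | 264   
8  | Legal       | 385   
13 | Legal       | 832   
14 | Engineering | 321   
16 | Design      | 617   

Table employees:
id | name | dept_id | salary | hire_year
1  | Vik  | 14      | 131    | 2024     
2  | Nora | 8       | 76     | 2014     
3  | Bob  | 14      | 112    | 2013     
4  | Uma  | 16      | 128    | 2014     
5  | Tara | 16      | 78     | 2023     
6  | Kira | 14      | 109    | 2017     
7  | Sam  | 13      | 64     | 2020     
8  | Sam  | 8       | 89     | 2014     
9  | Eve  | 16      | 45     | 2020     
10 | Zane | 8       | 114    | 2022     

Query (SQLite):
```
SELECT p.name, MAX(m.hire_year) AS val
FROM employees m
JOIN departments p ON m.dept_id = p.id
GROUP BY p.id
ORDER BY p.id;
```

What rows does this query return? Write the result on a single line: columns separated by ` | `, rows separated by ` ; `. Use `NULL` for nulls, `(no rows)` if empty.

Join each employees row to its departments via dept_id.
Group joined rows by departments.id; compute MAX(m.hire_year) per group.
  8: ids {2, 8, 10} → MAX(m.hire_year)=2022
  13: ids {7} → MAX(m.hire_year)=2020
  14: ids {1, 3, 6} → MAX(m.hire_year)=2024
  16: ids {4, 5, 9} → MAX(m.hire_year)=2023

Legal | 2022 ; Legal | 2020 ; Engineering | 2024 ; Design | 2023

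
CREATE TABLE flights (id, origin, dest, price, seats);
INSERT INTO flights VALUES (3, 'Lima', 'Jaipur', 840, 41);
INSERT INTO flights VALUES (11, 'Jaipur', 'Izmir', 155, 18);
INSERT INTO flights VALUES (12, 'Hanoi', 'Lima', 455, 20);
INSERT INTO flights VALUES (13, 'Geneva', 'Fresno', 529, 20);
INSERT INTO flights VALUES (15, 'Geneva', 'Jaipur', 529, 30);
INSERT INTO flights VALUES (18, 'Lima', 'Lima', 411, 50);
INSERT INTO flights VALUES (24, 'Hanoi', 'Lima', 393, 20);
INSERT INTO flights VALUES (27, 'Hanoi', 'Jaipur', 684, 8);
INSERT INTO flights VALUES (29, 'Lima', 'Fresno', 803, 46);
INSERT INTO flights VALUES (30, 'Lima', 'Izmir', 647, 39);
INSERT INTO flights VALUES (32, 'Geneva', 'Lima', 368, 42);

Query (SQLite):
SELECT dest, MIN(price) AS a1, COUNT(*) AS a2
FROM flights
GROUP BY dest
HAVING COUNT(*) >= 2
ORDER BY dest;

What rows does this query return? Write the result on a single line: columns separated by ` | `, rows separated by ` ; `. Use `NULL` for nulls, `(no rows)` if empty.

Fresno | 529 | 2 ; Izmir | 155 | 2 ; Jaipur | 529 | 3 ; Lima | 368 | 4

Group flights by dest.
Per group compute: MIN(price), COUNT(*).
HAVING: drop groups with fewer than 2 rows.
  Fresno: ids {13, 29} → MIN(price)=529, COUNT(*)=2
  Izmir: ids {11, 30} → MIN(price)=155, COUNT(*)=2
  Jaipur: ids {3, 15, 27} → MIN(price)=529, COUNT(*)=3
  Lima: ids {12, 18, 24, 32} → MIN(price)=368, COUNT(*)=4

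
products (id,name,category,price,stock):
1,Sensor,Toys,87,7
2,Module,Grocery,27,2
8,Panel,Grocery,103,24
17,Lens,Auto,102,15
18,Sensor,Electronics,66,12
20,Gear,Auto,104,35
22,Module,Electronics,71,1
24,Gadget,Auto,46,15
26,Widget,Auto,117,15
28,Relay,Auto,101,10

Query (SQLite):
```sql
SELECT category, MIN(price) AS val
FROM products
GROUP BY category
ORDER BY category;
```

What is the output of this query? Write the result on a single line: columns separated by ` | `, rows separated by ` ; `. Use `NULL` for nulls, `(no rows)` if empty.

Partition products by category; compute MIN(price) within each group.
  Auto: ids {17, 20, 24, 26, 28} → MIN(price)=46
  Electronics: ids {18, 22} → MIN(price)=66
  Grocery: ids {2, 8} → MIN(price)=27
  Toys: ids {1} → MIN(price)=87

Auto | 46 ; Electronics | 66 ; Grocery | 27 ; Toys | 87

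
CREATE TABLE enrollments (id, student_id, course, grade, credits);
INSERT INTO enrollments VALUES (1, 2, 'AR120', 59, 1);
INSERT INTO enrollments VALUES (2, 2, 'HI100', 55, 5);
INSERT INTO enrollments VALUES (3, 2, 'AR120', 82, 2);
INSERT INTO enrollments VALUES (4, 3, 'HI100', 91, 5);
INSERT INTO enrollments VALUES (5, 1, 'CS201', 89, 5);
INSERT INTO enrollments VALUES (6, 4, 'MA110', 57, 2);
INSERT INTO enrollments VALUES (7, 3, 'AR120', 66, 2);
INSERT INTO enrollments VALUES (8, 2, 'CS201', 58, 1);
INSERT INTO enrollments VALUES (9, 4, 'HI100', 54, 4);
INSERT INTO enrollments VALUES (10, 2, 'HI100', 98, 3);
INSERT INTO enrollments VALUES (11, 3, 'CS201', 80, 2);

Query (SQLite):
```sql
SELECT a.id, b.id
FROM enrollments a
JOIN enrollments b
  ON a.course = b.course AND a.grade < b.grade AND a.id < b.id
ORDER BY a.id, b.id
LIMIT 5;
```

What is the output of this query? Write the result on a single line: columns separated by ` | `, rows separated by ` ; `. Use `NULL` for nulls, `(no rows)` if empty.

Pairs (a,b) with same course, a.grade < b.grade, a.id < b.id.
course groups: AR120:{1,3,7} CS201:{5,8,11} HI100:{2,4,9,10} MA110:{6}
Ordered by (a.id, b.id); first 5.

1 | 3 ; 1 | 7 ; 2 | 4 ; 2 | 10 ; 4 | 10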